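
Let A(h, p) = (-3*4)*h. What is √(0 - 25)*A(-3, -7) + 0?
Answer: 180*I ≈ 180.0*I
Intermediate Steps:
A(h, p) = -12*h
√(0 - 25)*A(-3, -7) + 0 = √(0 - 25)*(-12*(-3)) + 0 = √(-25)*36 + 0 = (5*I)*36 + 0 = 180*I + 0 = 180*I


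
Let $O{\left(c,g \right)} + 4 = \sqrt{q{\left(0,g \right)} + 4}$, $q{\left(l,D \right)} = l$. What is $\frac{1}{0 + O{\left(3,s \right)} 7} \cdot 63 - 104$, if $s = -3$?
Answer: $- \frac{217}{2} \approx -108.5$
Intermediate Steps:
$O{\left(c,g \right)} = -2$ ($O{\left(c,g \right)} = -4 + \sqrt{0 + 4} = -4 + \sqrt{4} = -4 + 2 = -2$)
$\frac{1}{0 + O{\left(3,s \right)} 7} \cdot 63 - 104 = \frac{1}{0 - 14} \cdot 63 - 104 = \frac{1}{-14} \cdot 63 - 104 = \left(- \frac{1}{14}\right) 63 - 104 = - \frac{9}{2} - 104 = - \frac{217}{2}$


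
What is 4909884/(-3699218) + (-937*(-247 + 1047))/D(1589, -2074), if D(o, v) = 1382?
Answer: -694929818122/1278079819 ≈ -543.73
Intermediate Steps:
4909884/(-3699218) + (-937*(-247 + 1047))/D(1589, -2074) = 4909884/(-3699218) - 937*(-247 + 1047)/1382 = 4909884*(-1/3699218) - 937*800*(1/1382) = -2454942/1849609 - 749600*1/1382 = -2454942/1849609 - 374800/691 = -694929818122/1278079819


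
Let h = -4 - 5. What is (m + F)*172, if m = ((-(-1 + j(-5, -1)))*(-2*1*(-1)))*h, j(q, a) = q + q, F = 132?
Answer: -11352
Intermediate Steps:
j(q, a) = 2*q
h = -9
m = -198 (m = ((-(-1 + 2*(-5)))*(-2*1*(-1)))*(-9) = ((-(-1 - 10))*(-2*(-1)))*(-9) = (-1*(-11)*2)*(-9) = (11*2)*(-9) = 22*(-9) = -198)
(m + F)*172 = (-198 + 132)*172 = -66*172 = -11352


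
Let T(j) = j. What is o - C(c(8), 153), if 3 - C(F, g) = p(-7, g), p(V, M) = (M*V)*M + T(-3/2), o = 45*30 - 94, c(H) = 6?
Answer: -325223/2 ≈ -1.6261e+5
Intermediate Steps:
o = 1256 (o = 1350 - 94 = 1256)
p(V, M) = -3/2 + V*M**2 (p(V, M) = (M*V)*M - 3/2 = V*M**2 - 3*1/2 = V*M**2 - 3/2 = -3/2 + V*M**2)
C(F, g) = 9/2 + 7*g**2 (C(F, g) = 3 - (-3/2 - 7*g**2) = 3 + (3/2 + 7*g**2) = 9/2 + 7*g**2)
o - C(c(8), 153) = 1256 - (9/2 + 7*153**2) = 1256 - (9/2 + 7*23409) = 1256 - (9/2 + 163863) = 1256 - 1*327735/2 = 1256 - 327735/2 = -325223/2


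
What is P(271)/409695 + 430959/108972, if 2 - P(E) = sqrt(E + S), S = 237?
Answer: 19617996161/4960587060 - 2*sqrt(127)/409695 ≈ 3.9547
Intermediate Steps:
P(E) = 2 - sqrt(237 + E) (P(E) = 2 - sqrt(E + 237) = 2 - sqrt(237 + E))
P(271)/409695 + 430959/108972 = (2 - sqrt(237 + 271))/409695 + 430959/108972 = (2 - sqrt(508))*(1/409695) + 430959*(1/108972) = (2 - 2*sqrt(127))*(1/409695) + 143653/36324 = (2/409695 - 2*sqrt(127)/409695) + 143653/36324 = 19617996161/4960587060 - 2*sqrt(127)/409695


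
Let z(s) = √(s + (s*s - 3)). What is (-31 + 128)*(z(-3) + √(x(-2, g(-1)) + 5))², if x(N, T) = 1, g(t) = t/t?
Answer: 873 + 582*√2 ≈ 1696.1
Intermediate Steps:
g(t) = 1
z(s) = √(-3 + s + s²) (z(s) = √(s + (s² - 3)) = √(s + (-3 + s²)) = √(-3 + s + s²))
(-31 + 128)*(z(-3) + √(x(-2, g(-1)) + 5))² = (-31 + 128)*(√(-3 - 3 + (-3)²) + √(1 + 5))² = 97*(√(-3 - 3 + 9) + √6)² = 97*(√3 + √6)²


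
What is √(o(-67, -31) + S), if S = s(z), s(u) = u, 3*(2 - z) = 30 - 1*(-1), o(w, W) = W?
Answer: I*√354/3 ≈ 6.2716*I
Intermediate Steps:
z = -25/3 (z = 2 - (30 - 1*(-1))/3 = 2 - (30 + 1)/3 = 2 - ⅓*31 = 2 - 31/3 = -25/3 ≈ -8.3333)
S = -25/3 ≈ -8.3333
√(o(-67, -31) + S) = √(-31 - 25/3) = √(-118/3) = I*√354/3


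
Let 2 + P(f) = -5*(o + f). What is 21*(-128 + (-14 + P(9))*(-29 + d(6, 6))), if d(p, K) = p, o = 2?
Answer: 31605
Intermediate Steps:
P(f) = -12 - 5*f (P(f) = -2 - 5*(2 + f) = -2 + (-10 - 5*f) = -12 - 5*f)
21*(-128 + (-14 + P(9))*(-29 + d(6, 6))) = 21*(-128 + (-14 + (-12 - 5*9))*(-29 + 6)) = 21*(-128 + (-14 + (-12 - 45))*(-23)) = 21*(-128 + (-14 - 57)*(-23)) = 21*(-128 - 71*(-23)) = 21*(-128 + 1633) = 21*1505 = 31605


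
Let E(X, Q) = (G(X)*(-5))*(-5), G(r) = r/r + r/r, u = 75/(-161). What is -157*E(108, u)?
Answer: -7850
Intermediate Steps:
u = -75/161 (u = 75*(-1/161) = -75/161 ≈ -0.46584)
G(r) = 2 (G(r) = 1 + 1 = 2)
E(X, Q) = 50 (E(X, Q) = (2*(-5))*(-5) = -10*(-5) = 50)
-157*E(108, u) = -157*50 = -7850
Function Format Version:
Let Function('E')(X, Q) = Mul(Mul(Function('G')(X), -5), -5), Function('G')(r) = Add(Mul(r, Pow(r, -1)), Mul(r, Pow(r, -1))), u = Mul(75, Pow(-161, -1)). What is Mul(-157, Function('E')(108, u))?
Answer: -7850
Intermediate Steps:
u = Rational(-75, 161) (u = Mul(75, Rational(-1, 161)) = Rational(-75, 161) ≈ -0.46584)
Function('G')(r) = 2 (Function('G')(r) = Add(1, 1) = 2)
Function('E')(X, Q) = 50 (Function('E')(X, Q) = Mul(Mul(2, -5), -5) = Mul(-10, -5) = 50)
Mul(-157, Function('E')(108, u)) = Mul(-157, 50) = -7850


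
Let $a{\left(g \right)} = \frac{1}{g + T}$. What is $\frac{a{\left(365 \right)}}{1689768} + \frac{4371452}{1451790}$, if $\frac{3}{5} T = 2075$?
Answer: $\frac{313799645923427}{104215072687920} \approx 3.0111$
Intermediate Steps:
$T = \frac{10375}{3}$ ($T = \frac{5}{3} \cdot 2075 = \frac{10375}{3} \approx 3458.3$)
$a{\left(g \right)} = \frac{1}{\frac{10375}{3} + g}$ ($a{\left(g \right)} = \frac{1}{g + \frac{10375}{3}} = \frac{1}{\frac{10375}{3} + g}$)
$\frac{a{\left(365 \right)}}{1689768} + \frac{4371452}{1451790} = \frac{3 \frac{1}{10375 + 3 \cdot 365}}{1689768} + \frac{4371452}{1451790} = \frac{3}{10375 + 1095} \cdot \frac{1}{1689768} + 4371452 \cdot \frac{1}{1451790} = \frac{3}{11470} \cdot \frac{1}{1689768} + \frac{2185726}{725895} = \frac{1}{6460546320} + \frac{2185726}{725895} = \frac{313799645923427}{104215072687920}$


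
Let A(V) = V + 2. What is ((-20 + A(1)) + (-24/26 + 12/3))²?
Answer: 32761/169 ≈ 193.85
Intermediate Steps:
A(V) = 2 + V
((-20 + A(1)) + (-24/26 + 12/3))² = ((-20 + (2 + 1)) + (-24/26 + 12/3))² = ((-20 + 3) + (-24*1/26 + 12*(⅓)))² = (-17 + (-12/13 + 4))² = (-17 + 40/13)² = (-181/13)² = 32761/169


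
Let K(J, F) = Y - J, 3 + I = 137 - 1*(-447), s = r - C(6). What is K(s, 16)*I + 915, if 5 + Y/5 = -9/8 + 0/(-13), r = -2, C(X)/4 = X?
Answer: -14177/8 ≈ -1772.1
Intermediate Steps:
C(X) = 4*X
s = -26 (s = -2 - 4*6 = -2 - 1*24 = -2 - 24 = -26)
Y = -245/8 (Y = -25 + 5*(-9/8 + 0/(-13)) = -25 + 5*(-9*1/8 + 0*(-1/13)) = -25 + 5*(-9/8 + 0) = -25 + 5*(-9/8) = -25 - 45/8 = -245/8 ≈ -30.625)
I = 581 (I = -3 + (137 - 1*(-447)) = -3 + (137 + 447) = -3 + 584 = 581)
K(J, F) = -245/8 - J
K(s, 16)*I + 915 = (-245/8 - 1*(-26))*581 + 915 = (-245/8 + 26)*581 + 915 = -37/8*581 + 915 = -21497/8 + 915 = -14177/8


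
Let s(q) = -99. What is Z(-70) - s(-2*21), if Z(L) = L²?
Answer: 4999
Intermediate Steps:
Z(-70) - s(-2*21) = (-70)² - 1*(-99) = 4900 + 99 = 4999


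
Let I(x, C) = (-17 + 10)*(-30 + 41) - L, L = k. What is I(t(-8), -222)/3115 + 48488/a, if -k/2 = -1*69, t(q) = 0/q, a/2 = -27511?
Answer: -1480635/1558123 ≈ -0.95027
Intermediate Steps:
a = -55022 (a = 2*(-27511) = -55022)
t(q) = 0
k = 138 (k = -(-2)*69 = -2*(-69) = 138)
L = 138
I(x, C) = -215 (I(x, C) = (-17 + 10)*(-30 + 41) - 1*138 = -7*11 - 138 = -77 - 138 = -215)
I(t(-8), -222)/3115 + 48488/a = -215/3115 + 48488/(-55022) = -215*1/3115 + 48488*(-1/55022) = -43/623 - 2204/2501 = -1480635/1558123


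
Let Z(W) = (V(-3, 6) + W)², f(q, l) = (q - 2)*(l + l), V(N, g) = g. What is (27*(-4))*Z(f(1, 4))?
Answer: -432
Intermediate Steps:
f(q, l) = 2*l*(-2 + q) (f(q, l) = (-2 + q)*(2*l) = 2*l*(-2 + q))
Z(W) = (6 + W)²
(27*(-4))*Z(f(1, 4)) = (27*(-4))*(6 + 2*4*(-2 + 1))² = -108*(6 + 2*4*(-1))² = -108*(6 - 8)² = -108*(-2)² = -108*4 = -432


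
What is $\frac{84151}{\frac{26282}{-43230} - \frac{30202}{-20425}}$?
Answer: $\frac{7430303988525}{76882261} \approx 96645.0$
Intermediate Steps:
$\frac{84151}{\frac{26282}{-43230} - \frac{30202}{-20425}} = \frac{84151}{26282 \left(- \frac{1}{43230}\right) - - \frac{30202}{20425}} = \frac{84151}{- \frac{13141}{21615} + \frac{30202}{20425}} = \frac{84151}{\frac{76882261}{88297275}} = 84151 \cdot \frac{88297275}{76882261} = \frac{7430303988525}{76882261}$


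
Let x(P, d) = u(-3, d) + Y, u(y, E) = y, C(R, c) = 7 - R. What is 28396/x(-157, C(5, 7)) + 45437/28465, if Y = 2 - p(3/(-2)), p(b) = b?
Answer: 1616629717/28465 ≈ 56794.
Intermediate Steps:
Y = 7/2 (Y = 2 - 3/(-2) = 2 - 3*(-1)/2 = 2 - 1*(-3/2) = 2 + 3/2 = 7/2 ≈ 3.5000)
x(P, d) = ½ (x(P, d) = -3 + 7/2 = ½)
28396/x(-157, C(5, 7)) + 45437/28465 = 28396/(½) + 45437/28465 = 28396*2 + 45437*(1/28465) = 56792 + 45437/28465 = 1616629717/28465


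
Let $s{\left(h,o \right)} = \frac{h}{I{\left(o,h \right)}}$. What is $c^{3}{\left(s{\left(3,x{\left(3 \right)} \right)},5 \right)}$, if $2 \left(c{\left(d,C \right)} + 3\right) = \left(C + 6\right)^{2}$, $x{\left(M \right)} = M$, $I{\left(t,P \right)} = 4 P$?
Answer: $\frac{1520875}{8} \approx 1.9011 \cdot 10^{5}$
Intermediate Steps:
$s{\left(h,o \right)} = \frac{1}{4}$ ($s{\left(h,o \right)} = \frac{h}{4 h} = h \frac{1}{4 h} = \frac{1}{4}$)
$c{\left(d,C \right)} = -3 + \frac{\left(6 + C\right)^{2}}{2}$ ($c{\left(d,C \right)} = -3 + \frac{\left(C + 6\right)^{2}}{2} = -3 + \frac{\left(6 + C\right)^{2}}{2}$)
$c^{3}{\left(s{\left(3,x{\left(3 \right)} \right)},5 \right)} = \left(-3 + \frac{\left(6 + 5\right)^{2}}{2}\right)^{3} = \left(-3 + \frac{11^{2}}{2}\right)^{3} = \left(-3 + \frac{1}{2} \cdot 121\right)^{3} = \left(-3 + \frac{121}{2}\right)^{3} = \left(\frac{115}{2}\right)^{3} = \frac{1520875}{8}$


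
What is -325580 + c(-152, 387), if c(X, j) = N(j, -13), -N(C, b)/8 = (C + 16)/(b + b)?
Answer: -325456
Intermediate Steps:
N(C, b) = -4*(16 + C)/b (N(C, b) = -8*(C + 16)/(b + b) = -8*(16 + C)/(2*b) = -8*(16 + C)*1/(2*b) = -4*(16 + C)/b)
c(X, j) = 64/13 + 4*j/13 (c(X, j) = 4*(-16 - j)/(-13) = 4*(-1/13)*(-16 - j) = 64/13 + 4*j/13)
-325580 + c(-152, 387) = -325580 + (64/13 + (4/13)*387) = -325580 + (64/13 + 1548/13) = -325580 + 124 = -325456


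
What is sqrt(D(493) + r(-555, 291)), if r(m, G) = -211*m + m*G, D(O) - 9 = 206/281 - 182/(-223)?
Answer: 3*I*sqrt(19366878497271)/62663 ≈ 210.69*I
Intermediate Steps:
D(O) = 661047/62663 (D(O) = 9 + (206/281 - 182/(-223)) = 9 + (206*(1/281) - 182*(-1/223)) = 9 + (206/281 + 182/223) = 9 + 97080/62663 = 661047/62663)
r(m, G) = -211*m + G*m
sqrt(D(493) + r(-555, 291)) = sqrt(661047/62663 - 555*(-211 + 291)) = sqrt(661047/62663 - 555*80) = sqrt(661047/62663 - 44400) = sqrt(-2781576153/62663) = 3*I*sqrt(19366878497271)/62663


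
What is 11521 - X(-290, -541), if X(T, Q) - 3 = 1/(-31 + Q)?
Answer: 6588297/572 ≈ 11518.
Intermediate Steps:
X(T, Q) = 3 + 1/(-31 + Q)
11521 - X(-290, -541) = 11521 - (-92 + 3*(-541))/(-31 - 541) = 11521 - (-92 - 1623)/(-572) = 11521 - (-1)*(-1715)/572 = 11521 - 1*1715/572 = 11521 - 1715/572 = 6588297/572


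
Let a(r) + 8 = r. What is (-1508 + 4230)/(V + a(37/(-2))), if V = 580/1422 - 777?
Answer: -3870684/1141997 ≈ -3.3894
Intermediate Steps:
a(r) = -8 + r
V = -552157/711 (V = 580*(1/1422) - 777 = 290/711 - 777 = -552157/711 ≈ -776.59)
(-1508 + 4230)/(V + a(37/(-2))) = (-1508 + 4230)/(-552157/711 + (-8 + 37/(-2))) = 2722/(-552157/711 + (-8 + 37*(-½))) = 2722/(-552157/711 + (-8 - 37/2)) = 2722/(-552157/711 - 53/2) = 2722/(-1141997/1422) = 2722*(-1422/1141997) = -3870684/1141997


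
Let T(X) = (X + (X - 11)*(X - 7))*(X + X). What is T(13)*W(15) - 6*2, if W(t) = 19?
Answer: 12338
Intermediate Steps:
T(X) = 2*X*(X + (-11 + X)*(-7 + X)) (T(X) = (X + (-11 + X)*(-7 + X))*(2*X) = 2*X*(X + (-11 + X)*(-7 + X)))
T(13)*W(15) - 6*2 = (2*13*(77 + 13² - 17*13))*19 - 6*2 = (2*13*(77 + 169 - 221))*19 - 12 = (2*13*25)*19 - 12 = 650*19 - 12 = 12350 - 12 = 12338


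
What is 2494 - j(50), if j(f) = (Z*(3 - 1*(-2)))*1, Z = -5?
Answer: 2519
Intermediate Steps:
j(f) = -25 (j(f) = -5*(3 - 1*(-2))*1 = -5*(3 + 2)*1 = -5*5*1 = -25*1 = -25)
2494 - j(50) = 2494 - 1*(-25) = 2494 + 25 = 2519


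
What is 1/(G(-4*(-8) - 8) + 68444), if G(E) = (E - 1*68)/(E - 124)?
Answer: 25/1711111 ≈ 1.4610e-5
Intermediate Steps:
G(E) = (-68 + E)/(-124 + E) (G(E) = (E - 68)/(-124 + E) = (-68 + E)/(-124 + E))
1/(G(-4*(-8) - 8) + 68444) = 1/((-68 + (-4*(-8) - 8))/(-124 + (-4*(-8) - 8)) + 68444) = 1/((-68 + (32 - 8))/(-124 + (32 - 8)) + 68444) = 1/((-68 + 24)/(-124 + 24) + 68444) = 1/(-44/(-100) + 68444) = 1/(-1/100*(-44) + 68444) = 1/(11/25 + 68444) = 1/(1711111/25) = 25/1711111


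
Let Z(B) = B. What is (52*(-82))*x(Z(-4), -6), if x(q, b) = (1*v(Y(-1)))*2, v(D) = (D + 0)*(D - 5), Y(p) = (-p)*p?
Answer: -51168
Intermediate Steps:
Y(p) = -p**2
v(D) = D*(-5 + D)
x(q, b) = 12 (x(q, b) = (1*((-1*(-1)**2)*(-5 - 1*(-1)**2)))*2 = (1*((-1*1)*(-5 - 1*1)))*2 = (1*(-(-5 - 1)))*2 = (1*(-1*(-6)))*2 = (1*6)*2 = 6*2 = 12)
(52*(-82))*x(Z(-4), -6) = (52*(-82))*12 = -4264*12 = -51168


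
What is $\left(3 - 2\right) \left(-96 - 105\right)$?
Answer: $-201$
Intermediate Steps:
$\left(3 - 2\right) \left(-96 - 105\right) = \left(3 - 2\right) \left(-201\right) = 1 \left(-201\right) = -201$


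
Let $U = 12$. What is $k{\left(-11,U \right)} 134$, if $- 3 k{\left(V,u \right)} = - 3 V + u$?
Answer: $-2010$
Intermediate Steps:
$k{\left(V,u \right)} = V - \frac{u}{3}$ ($k{\left(V,u \right)} = - \frac{- 3 V + u}{3} = - \frac{u - 3 V}{3} = V - \frac{u}{3}$)
$k{\left(-11,U \right)} 134 = \left(-11 - 4\right) 134 = \left(-15\right) 134 = -2010$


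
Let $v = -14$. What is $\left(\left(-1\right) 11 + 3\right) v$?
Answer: $112$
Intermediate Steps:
$\left(\left(-1\right) 11 + 3\right) v = \left(\left(-1\right) 11 + 3\right) \left(-14\right) = \left(-11 + 3\right) \left(-14\right) = \left(-8\right) \left(-14\right) = 112$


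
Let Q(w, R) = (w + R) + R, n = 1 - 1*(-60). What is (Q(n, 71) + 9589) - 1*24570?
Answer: -14778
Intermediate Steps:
n = 61 (n = 1 + 60 = 61)
Q(w, R) = w + 2*R (Q(w, R) = (R + w) + R = w + 2*R)
(Q(n, 71) + 9589) - 1*24570 = ((61 + 2*71) + 9589) - 1*24570 = ((61 + 142) + 9589) - 24570 = (203 + 9589) - 24570 = 9792 - 24570 = -14778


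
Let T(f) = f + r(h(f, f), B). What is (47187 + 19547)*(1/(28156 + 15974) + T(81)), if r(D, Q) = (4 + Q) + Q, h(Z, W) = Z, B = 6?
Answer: 142831147237/22065 ≈ 6.4732e+6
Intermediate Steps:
r(D, Q) = 4 + 2*Q
T(f) = 16 + f (T(f) = f + (4 + 2*6) = f + (4 + 12) = f + 16 = 16 + f)
(47187 + 19547)*(1/(28156 + 15974) + T(81)) = (47187 + 19547)*(1/(28156 + 15974) + (16 + 81)) = 66734*(1/44130 + 97) = 66734*(4280611/44130) = 142831147237/22065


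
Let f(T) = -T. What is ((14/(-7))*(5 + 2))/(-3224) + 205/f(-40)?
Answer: 16537/3224 ≈ 5.1293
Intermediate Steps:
((14/(-7))*(5 + 2))/(-3224) + 205/f(-40) = ((14/(-7))*(5 + 2))/(-3224) + 205/((-1*(-40))) = ((14*(-1/7))*7)*(-1/3224) + 205/40 = -2*7*(-1/3224) + 205*(1/40) = -14*(-1/3224) + 41/8 = 7/1612 + 41/8 = 16537/3224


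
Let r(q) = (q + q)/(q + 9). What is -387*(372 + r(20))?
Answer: -4190436/29 ≈ -1.4450e+5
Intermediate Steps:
r(q) = 2*q/(9 + q) (r(q) = (2*q)/(9 + q) = 2*q/(9 + q))
-387*(372 + r(20)) = -387*(372 + 2*20/(9 + 20)) = -387*(372 + 2*20/29) = -387*(372 + 2*20*(1/29)) = -387*(372 + 40/29) = -387*10828/29 = -4190436/29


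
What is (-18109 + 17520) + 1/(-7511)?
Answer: -4423980/7511 ≈ -589.00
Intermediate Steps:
(-18109 + 17520) + 1/(-7511) = -589 - 1/7511 = -4423980/7511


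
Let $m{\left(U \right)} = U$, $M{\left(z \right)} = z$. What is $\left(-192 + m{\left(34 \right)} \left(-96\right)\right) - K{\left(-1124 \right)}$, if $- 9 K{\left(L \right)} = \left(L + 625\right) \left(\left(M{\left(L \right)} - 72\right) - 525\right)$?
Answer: $\frac{827675}{9} \approx 91964.0$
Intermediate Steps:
$K{\left(L \right)} = - \frac{\left(-597 + L\right) \left(625 + L\right)}{9}$ ($K{\left(L \right)} = - \frac{\left(L + 625\right) \left(\left(L - 72\right) - 525\right)}{9} = - \frac{\left(625 + L\right) \left(\left(-72 + L\right) - 525\right)}{9} = - \frac{\left(625 + L\right) \left(-597 + L\right)}{9} = - \frac{\left(-597 + L\right) \left(625 + L\right)}{9}$)
$\left(-192 + m{\left(34 \right)} \left(-96\right)\right) - K{\left(-1124 \right)} = \left(-192 + 34 \left(-96\right)\right) - \left(\frac{124375}{3} - - \frac{31472}{9} - \frac{\left(-1124\right)^{2}}{9}\right) = \left(-192 - 3264\right) - \left(\frac{124375}{3} + \frac{31472}{9} - \frac{1263376}{9}\right) = -3456 - \left(\frac{124375}{3} + \frac{31472}{9} - \frac{1263376}{9}\right) = -3456 - - \frac{858779}{9} = -3456 + \frac{858779}{9} = \frac{827675}{9}$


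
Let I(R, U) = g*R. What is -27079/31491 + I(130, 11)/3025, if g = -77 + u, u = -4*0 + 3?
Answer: -76971479/19052055 ≈ -4.0401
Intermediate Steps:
u = 3 (u = 0 + 3 = 3)
g = -74 (g = -77 + 3 = -74)
I(R, U) = -74*R
-27079/31491 + I(130, 11)/3025 = -27079/31491 - 74*130/3025 = -27079*1/31491 - 9620*1/3025 = -27079/31491 - 1924/605 = -76971479/19052055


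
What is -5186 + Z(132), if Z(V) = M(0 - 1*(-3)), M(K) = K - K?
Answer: -5186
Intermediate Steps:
M(K) = 0
Z(V) = 0
-5186 + Z(132) = -5186 + 0 = -5186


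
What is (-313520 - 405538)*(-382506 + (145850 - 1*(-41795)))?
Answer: 140116360938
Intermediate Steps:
(-313520 - 405538)*(-382506 + (145850 - 1*(-41795))) = -719058*(-382506 + (145850 + 41795)) = -719058*(-382506 + 187645) = -719058*(-194861) = 140116360938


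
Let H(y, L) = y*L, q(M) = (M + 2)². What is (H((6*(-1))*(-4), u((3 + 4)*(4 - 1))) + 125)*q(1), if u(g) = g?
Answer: 5661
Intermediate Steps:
q(M) = (2 + M)²
H(y, L) = L*y
(H((6*(-1))*(-4), u((3 + 4)*(4 - 1))) + 125)*q(1) = (((3 + 4)*(4 - 1))*((6*(-1))*(-4)) + 125)*(2 + 1)² = ((7*3)*(-6*(-4)) + 125)*3² = (21*24 + 125)*9 = (504 + 125)*9 = 629*9 = 5661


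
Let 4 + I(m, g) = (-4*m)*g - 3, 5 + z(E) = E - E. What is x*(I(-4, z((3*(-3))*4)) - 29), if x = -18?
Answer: 2088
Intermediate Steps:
z(E) = -5 (z(E) = -5 + (E - E) = -5 + 0 = -5)
I(m, g) = -7 - 4*g*m (I(m, g) = -4 + ((-4*m)*g - 3) = -4 + (-4*g*m - 3) = -4 + (-3 - 4*g*m) = -7 - 4*g*m)
x*(I(-4, z((3*(-3))*4)) - 29) = -18*((-7 - 4*(-5)*(-4)) - 29) = -18*((-7 - 80) - 29) = -18*(-87 - 29) = -18*(-116) = 2088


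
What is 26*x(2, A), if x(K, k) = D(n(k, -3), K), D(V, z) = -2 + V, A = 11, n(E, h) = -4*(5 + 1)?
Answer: -676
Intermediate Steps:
n(E, h) = -24 (n(E, h) = -4*6 = -24)
x(K, k) = -26 (x(K, k) = -2 - 24 = -26)
26*x(2, A) = 26*(-26) = -676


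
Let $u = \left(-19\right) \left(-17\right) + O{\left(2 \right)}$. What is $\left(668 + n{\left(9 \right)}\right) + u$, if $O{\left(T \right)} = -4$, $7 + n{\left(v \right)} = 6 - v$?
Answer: $977$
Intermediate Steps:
$n{\left(v \right)} = -1 - v$ ($n{\left(v \right)} = -7 - \left(-6 + v\right) = -1 - v$)
$u = 319$ ($u = \left(-19\right) \left(-17\right) - 4 = 323 - 4 = 319$)
$\left(668 + n{\left(9 \right)}\right) + u = \left(668 - 10\right) + 319 = 658 + 319 = 977$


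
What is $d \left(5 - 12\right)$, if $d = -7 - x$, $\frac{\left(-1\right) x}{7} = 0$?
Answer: $49$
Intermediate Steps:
$x = 0$ ($x = \left(-7\right) 0 = 0$)
$d = -7$ ($d = -7 - 0 = -7 + 0 = -7$)
$d \left(5 - 12\right) = - 7 \left(5 - 12\right) = \left(-7\right) \left(-7\right) = 49$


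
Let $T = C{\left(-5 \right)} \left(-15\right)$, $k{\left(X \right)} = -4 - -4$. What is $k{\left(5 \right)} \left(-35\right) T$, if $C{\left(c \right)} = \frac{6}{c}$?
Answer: $0$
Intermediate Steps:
$k{\left(X \right)} = 0$ ($k{\left(X \right)} = -4 + 4 = 0$)
$T = 18$ ($T = \frac{6}{-5} \left(-15\right) = 6 \left(- \frac{1}{5}\right) \left(-15\right) = \left(- \frac{6}{5}\right) \left(-15\right) = 18$)
$k{\left(5 \right)} \left(-35\right) T = 0 \left(-35\right) 18 = 0 \cdot 18 = 0$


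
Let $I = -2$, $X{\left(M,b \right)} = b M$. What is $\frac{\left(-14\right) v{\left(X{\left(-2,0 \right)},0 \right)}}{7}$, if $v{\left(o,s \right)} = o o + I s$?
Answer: $0$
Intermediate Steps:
$X{\left(M,b \right)} = M b$
$v{\left(o,s \right)} = o^{2} - 2 s$ ($v{\left(o,s \right)} = o o - 2 s = o^{2} - 2 s$)
$\frac{\left(-14\right) v{\left(X{\left(-2,0 \right)},0 \right)}}{7} = \frac{\left(-14\right) \left(\left(\left(-2\right) 0\right)^{2} - 0\right)}{7} = - 14 \left(0^{2} + 0\right) \frac{1}{7} = - 14 \left(0 + 0\right) \frac{1}{7} = \left(-14\right) 0 \cdot \frac{1}{7} = 0 \cdot \frac{1}{7} = 0$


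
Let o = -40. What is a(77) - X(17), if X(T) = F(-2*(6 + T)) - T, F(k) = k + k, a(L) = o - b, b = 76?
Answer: -7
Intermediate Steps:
a(L) = -116 (a(L) = -40 - 1*76 = -40 - 76 = -116)
F(k) = 2*k
X(T) = -24 - 5*T (X(T) = 2*(-2*(6 + T)) - T = 2*(-12 - 2*T) - T = (-24 - 4*T) - T = -24 - 5*T)
a(77) - X(17) = -116 - (-24 - 5*17) = -116 - (-24 - 85) = -116 - 1*(-109) = -116 + 109 = -7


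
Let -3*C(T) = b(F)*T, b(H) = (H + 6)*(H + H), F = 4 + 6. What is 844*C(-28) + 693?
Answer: 7564319/3 ≈ 2.5214e+6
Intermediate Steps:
F = 10
b(H) = 2*H*(6 + H) (b(H) = (6 + H)*(2*H) = 2*H*(6 + H))
C(T) = -320*T/3 (C(T) = -2*10*(6 + 10)*T/3 = -2*10*16*T/3 = -320*T/3)
844*C(-28) + 693 = 844*(-320/3*(-28)) + 693 = 844*(8960/3) + 693 = 7562240/3 + 693 = 7564319/3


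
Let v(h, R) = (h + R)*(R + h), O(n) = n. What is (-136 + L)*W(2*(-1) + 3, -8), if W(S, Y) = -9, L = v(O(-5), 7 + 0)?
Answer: 1188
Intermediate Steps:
v(h, R) = (R + h)² (v(h, R) = (R + h)*(R + h) = (R + h)²)
L = 4 (L = ((7 + 0) - 5)² = (7 - 5)² = 2² = 4)
(-136 + L)*W(2*(-1) + 3, -8) = (-136 + 4)*(-9) = -132*(-9) = 1188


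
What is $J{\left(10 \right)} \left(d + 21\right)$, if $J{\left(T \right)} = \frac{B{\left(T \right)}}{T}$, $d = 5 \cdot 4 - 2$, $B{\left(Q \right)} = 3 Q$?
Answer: $117$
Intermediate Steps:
$d = 18$ ($d = 20 - 2 = 18$)
$J{\left(T \right)} = 3$ ($J{\left(T \right)} = \frac{3 T}{T} = 3$)
$J{\left(10 \right)} \left(d + 21\right) = 3 \left(18 + 21\right) = 3 \cdot 39 = 117$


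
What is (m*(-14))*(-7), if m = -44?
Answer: -4312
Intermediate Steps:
(m*(-14))*(-7) = -44*(-14)*(-7) = 616*(-7) = -4312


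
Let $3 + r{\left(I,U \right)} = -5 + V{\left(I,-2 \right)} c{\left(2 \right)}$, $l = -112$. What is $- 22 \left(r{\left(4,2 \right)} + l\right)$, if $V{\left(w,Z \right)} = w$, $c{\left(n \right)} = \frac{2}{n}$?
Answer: $2552$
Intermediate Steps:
$r{\left(I,U \right)} = -8 + I$ ($r{\left(I,U \right)} = -3 + \left(-5 + I \frac{2}{2}\right) = -3 + \left(-5 + I 2 \cdot \frac{1}{2}\right) = -3 + \left(-5 + I 1\right) = -3 + \left(-5 + I\right) = -8 + I$)
$- 22 \left(r{\left(4,2 \right)} + l\right) = - 22 \left(\left(-8 + 4\right) - 112\right) = - 22 \left(-4 - 112\right) = \left(-22\right) \left(-116\right) = 2552$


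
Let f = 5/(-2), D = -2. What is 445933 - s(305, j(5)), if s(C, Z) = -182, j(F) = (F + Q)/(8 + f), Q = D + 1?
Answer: 446115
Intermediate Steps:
f = -5/2 (f = 5*(-½) = -5/2 ≈ -2.5000)
Q = -1 (Q = -2 + 1 = -1)
j(F) = -2/11 + 2*F/11 (j(F) = (F - 1)/(8 - 5/2) = (-1 + F)/(11/2) = (-1 + F)*(2/11) = -2/11 + 2*F/11)
445933 - s(305, j(5)) = 445933 - 1*(-182) = 445933 + 182 = 446115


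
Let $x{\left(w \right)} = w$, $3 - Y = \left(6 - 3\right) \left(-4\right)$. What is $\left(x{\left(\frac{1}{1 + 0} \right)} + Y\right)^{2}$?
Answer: $256$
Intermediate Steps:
$Y = 15$ ($Y = 3 - \left(6 - 3\right) \left(-4\right) = 3 - 3 \left(-4\right) = 3 - -12 = 3 + 12 = 15$)
$\left(x{\left(\frac{1}{1 + 0} \right)} + Y\right)^{2} = \left(\frac{1}{1 + 0} + 15\right)^{2} = \left(1^{-1} + 15\right)^{2} = \left(1 + 15\right)^{2} = 16^{2} = 256$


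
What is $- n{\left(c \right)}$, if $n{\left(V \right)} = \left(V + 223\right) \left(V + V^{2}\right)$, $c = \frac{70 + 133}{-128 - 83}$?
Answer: $\frac{76084400}{9393931} \approx 8.0993$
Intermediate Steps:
$c = - \frac{203}{211}$ ($c = \frac{203}{-211} = 203 \left(- \frac{1}{211}\right) = - \frac{203}{211} \approx -0.96209$)
$n{\left(V \right)} = \left(223 + V\right) \left(V + V^{2}\right)$
$- n{\left(c \right)} = - \frac{\left(-203\right) \left(223 + \left(- \frac{203}{211}\right)^{2} + 224 \left(- \frac{203}{211}\right)\right)}{211} = - \frac{\left(-203\right) \left(223 + \frac{41209}{44521} - \frac{45472}{211}\right)}{211} = - \frac{\left(-203\right) 374800}{211 \cdot 44521} = \left(-1\right) \left(- \frac{76084400}{9393931}\right) = \frac{76084400}{9393931}$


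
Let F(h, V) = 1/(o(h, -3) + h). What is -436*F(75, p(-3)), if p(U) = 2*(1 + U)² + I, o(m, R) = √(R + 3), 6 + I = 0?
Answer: -436/75 ≈ -5.8133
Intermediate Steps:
I = -6 (I = -6 + 0 = -6)
o(m, R) = √(3 + R)
p(U) = -6 + 2*(1 + U)² (p(U) = 2*(1 + U)² - 6 = -6 + 2*(1 + U)²)
F(h, V) = 1/h (F(h, V) = 1/(√(3 - 3) + h) = 1/(√0 + h) = 1/(0 + h) = 1/h)
-436*F(75, p(-3)) = -436/75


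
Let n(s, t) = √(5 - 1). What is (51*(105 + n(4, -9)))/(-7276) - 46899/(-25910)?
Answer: 54933/51820 ≈ 1.0601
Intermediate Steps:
n(s, t) = 2 (n(s, t) = √4 = 2)
(51*(105 + n(4, -9)))/(-7276) - 46899/(-25910) = (51*(105 + 2))/(-7276) - 46899/(-25910) = (51*107)*(-1/7276) - 46899*(-1/25910) = 5457*(-1/7276) + 46899/25910 = -¾ + 46899/25910 = 54933/51820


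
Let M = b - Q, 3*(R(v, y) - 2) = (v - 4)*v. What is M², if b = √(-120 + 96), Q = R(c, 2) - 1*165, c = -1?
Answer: 234040/9 + 1936*I*√6/3 ≈ 26004.0 + 1580.7*I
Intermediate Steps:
R(v, y) = 2 + v*(-4 + v)/3 (R(v, y) = 2 + ((v - 4)*v)/3 = 2 + ((-4 + v)*v)/3 = 2 + (v*(-4 + v))/3 = 2 + v*(-4 + v)/3)
Q = -484/3 (Q = (2 - 4/3*(-1) + (⅓)*(-1)²) - 1*165 = (2 + 4/3 + (⅓)*1) - 165 = (2 + 4/3 + ⅓) - 165 = 11/3 - 165 = -484/3 ≈ -161.33)
b = 2*I*√6 (b = √(-24) = 2*I*√6 ≈ 4.899*I)
M = 484/3 + 2*I*√6 (M = 2*I*√6 - 1*(-484/3) = 2*I*√6 + 484/3 = 484/3 + 2*I*√6 ≈ 161.33 + 4.899*I)
M² = (484/3 + 2*I*√6)²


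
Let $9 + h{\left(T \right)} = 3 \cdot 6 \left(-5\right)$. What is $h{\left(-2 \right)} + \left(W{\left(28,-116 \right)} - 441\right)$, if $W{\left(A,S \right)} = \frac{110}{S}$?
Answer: $- \frac{31375}{58} \approx -540.95$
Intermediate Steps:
$h{\left(T \right)} = -99$ ($h{\left(T \right)} = -9 + 3 \cdot 6 \left(-5\right) = -9 + 18 \left(-5\right) = -9 - 90 = -99$)
$h{\left(-2 \right)} + \left(W{\left(28,-116 \right)} - 441\right) = -99 - \left(441 - \frac{110}{-116}\right) = -99 + \left(110 \left(- \frac{1}{116}\right) - 441\right) = -99 - \frac{25633}{58} = - \frac{31375}{58}$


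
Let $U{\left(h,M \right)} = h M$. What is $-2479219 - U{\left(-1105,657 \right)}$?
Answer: $-1753234$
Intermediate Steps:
$U{\left(h,M \right)} = M h$
$-2479219 - U{\left(-1105,657 \right)} = -2479219 - 657 \left(-1105\right) = -2479219 - -725985 = -2479219 + 725985 = -1753234$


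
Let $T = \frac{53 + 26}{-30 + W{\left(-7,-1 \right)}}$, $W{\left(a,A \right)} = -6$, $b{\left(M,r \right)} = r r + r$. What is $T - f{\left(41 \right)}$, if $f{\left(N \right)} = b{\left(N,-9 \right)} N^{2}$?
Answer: $- \frac{4357231}{36} \approx -1.2103 \cdot 10^{5}$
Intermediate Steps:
$b{\left(M,r \right)} = r + r^{2}$ ($b{\left(M,r \right)} = r^{2} + r = r + r^{2}$)
$f{\left(N \right)} = 72 N^{2}$ ($f{\left(N \right)} = - 9 \left(1 - 9\right) N^{2} = \left(-9\right) \left(-8\right) N^{2} = 72 N^{2}$)
$T = - \frac{79}{36}$ ($T = \frac{53 + 26}{-30 - 6} = \frac{1}{-36} \cdot 79 = \left(- \frac{1}{36}\right) 79 = - \frac{79}{36} \approx -2.1944$)
$T - f{\left(41 \right)} = - \frac{79}{36} - 72 \cdot 41^{2} = - \frac{79}{36} - 72 \cdot 1681 = - \frac{79}{36} - 121032 = - \frac{4357231}{36}$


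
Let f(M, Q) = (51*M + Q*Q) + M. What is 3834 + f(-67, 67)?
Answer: 4839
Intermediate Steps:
f(M, Q) = Q**2 + 52*M (f(M, Q) = (51*M + Q**2) + M = (Q**2 + 51*M) + M = Q**2 + 52*M)
3834 + f(-67, 67) = 3834 + (67**2 + 52*(-67)) = 3834 + (4489 - 3484) = 3834 + 1005 = 4839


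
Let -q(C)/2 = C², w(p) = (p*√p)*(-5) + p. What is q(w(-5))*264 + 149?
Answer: 1636949 + 132000*I*√5 ≈ 1.6369e+6 + 2.9516e+5*I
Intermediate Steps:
w(p) = p - 5*p^(3/2) (w(p) = p^(3/2)*(-5) + p = -5*p^(3/2) + p = p - 5*p^(3/2))
q(C) = -2*C²
q(w(-5))*264 + 149 = -2*(-5 - (-25)*I*√5)²*264 + 149 = -2*(-5 + 25*I*√5)²*264 + 149 = -528*(-5 + 25*I*√5)² + 149 = 149 - 528*(-5 + 25*I*√5)²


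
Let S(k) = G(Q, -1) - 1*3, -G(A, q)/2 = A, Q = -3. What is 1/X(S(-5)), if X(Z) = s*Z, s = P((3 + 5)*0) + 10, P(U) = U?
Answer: 1/30 ≈ 0.033333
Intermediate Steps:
G(A, q) = -2*A
S(k) = 3 (S(k) = -2*(-3) - 1*3 = 6 - 3 = 3)
s = 10 (s = (3 + 5)*0 + 10 = 8*0 + 10 = 0 + 10 = 10)
X(Z) = 10*Z
1/X(S(-5)) = 1/(10*3) = 1/30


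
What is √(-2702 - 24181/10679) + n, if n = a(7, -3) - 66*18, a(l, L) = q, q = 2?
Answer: -1186 + I*√308397121681/10679 ≈ -1186.0 + 52.003*I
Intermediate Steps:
a(l, L) = 2
n = -1186 (n = 2 - 66*18 = 2 - 1188 = -1186)
√(-2702 - 24181/10679) + n = √(-2702 - 24181/10679) - 1186 = √(-28878839/10679) - 1186 = I*√308397121681/10679 - 1186 = -1186 + I*√308397121681/10679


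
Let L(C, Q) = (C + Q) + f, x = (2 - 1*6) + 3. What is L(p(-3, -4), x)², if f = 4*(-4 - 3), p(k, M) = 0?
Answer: 841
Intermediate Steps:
f = -28 (f = 4*(-7) = -28)
x = -1 (x = (2 - 6) + 3 = -4 + 3 = -1)
L(C, Q) = -28 + C + Q (L(C, Q) = (C + Q) - 28 = -28 + C + Q)
L(p(-3, -4), x)² = (-28 + 0 - 1)² = (-29)² = 841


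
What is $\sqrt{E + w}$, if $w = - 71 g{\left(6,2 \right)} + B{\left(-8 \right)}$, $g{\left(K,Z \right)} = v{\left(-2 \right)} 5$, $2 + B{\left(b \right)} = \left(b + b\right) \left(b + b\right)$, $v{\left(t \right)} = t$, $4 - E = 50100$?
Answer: $2 i \sqrt{12283} \approx 221.66 i$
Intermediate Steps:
$E = -50096$ ($E = 4 - 50100 = -50096$)
$B{\left(b \right)} = -2 + 4 b^{2}$ ($B{\left(b \right)} = -2 + \left(b + b\right) \left(b + b\right) = -2 + 2 b 2 b = -2 + 4 b^{2}$)
$g{\left(K,Z \right)} = -10$ ($g{\left(K,Z \right)} = \left(-2\right) 5 = -10$)
$w = 964$ ($w = \left(-71\right) \left(-10\right) - \left(2 - 4 \left(-8\right)^{2}\right) = 710 + \left(-2 + 4 \cdot 64\right) = 710 + \left(-2 + 256\right) = 710 + 254 = 964$)
$\sqrt{E + w} = \sqrt{-50096 + 964} = \sqrt{-49132} = 2 i \sqrt{12283}$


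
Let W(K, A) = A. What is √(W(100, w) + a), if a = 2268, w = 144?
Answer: 6*√67 ≈ 49.112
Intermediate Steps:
√(W(100, w) + a) = √(144 + 2268) = √2412 = 6*√67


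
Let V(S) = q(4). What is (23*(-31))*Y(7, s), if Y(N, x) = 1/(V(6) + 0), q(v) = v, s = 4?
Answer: -713/4 ≈ -178.25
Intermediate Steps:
V(S) = 4
Y(N, x) = 1/4 (Y(N, x) = 1/(4 + 0) = 1/4)
(23*(-31))*Y(7, s) = (23*(-31))*(1/4) = -713*1/4 = -713/4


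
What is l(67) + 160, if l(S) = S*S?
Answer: 4649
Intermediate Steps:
l(S) = S²
l(67) + 160 = 67² + 160 = 4489 + 160 = 4649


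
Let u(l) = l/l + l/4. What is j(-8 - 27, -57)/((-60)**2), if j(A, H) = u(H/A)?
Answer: 197/504000 ≈ 0.00039087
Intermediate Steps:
u(l) = 1 + l/4 (u(l) = 1 + l*(1/4) = 1 + l/4)
j(A, H) = 1 + H/(4*A) (j(A, H) = 1 + (H/A)/4 = 1 + H/(4*A))
j(-8 - 27, -57)/((-60)**2) = (((-8 - 27) + (1/4)*(-57))/(-8 - 27))/((-60)**2) = ((-35 - 57/4)/(-35))/3600 = -1/35*(-197/4)*(1/3600) = (197/140)*(1/3600) = 197/504000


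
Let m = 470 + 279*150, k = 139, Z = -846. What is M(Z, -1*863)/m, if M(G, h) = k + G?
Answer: -707/42320 ≈ -0.016706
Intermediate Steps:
M(G, h) = 139 + G
m = 42320 (m = 470 + 41850 = 42320)
M(Z, -1*863)/m = (139 - 846)/42320 = -707*1/42320 = -707/42320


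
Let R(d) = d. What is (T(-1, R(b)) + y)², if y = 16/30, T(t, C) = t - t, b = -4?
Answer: 64/225 ≈ 0.28444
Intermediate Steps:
T(t, C) = 0
y = 8/15 (y = 16*(1/30) = 8/15 ≈ 0.53333)
(T(-1, R(b)) + y)² = (0 + 8/15)² = (8/15)² = 64/225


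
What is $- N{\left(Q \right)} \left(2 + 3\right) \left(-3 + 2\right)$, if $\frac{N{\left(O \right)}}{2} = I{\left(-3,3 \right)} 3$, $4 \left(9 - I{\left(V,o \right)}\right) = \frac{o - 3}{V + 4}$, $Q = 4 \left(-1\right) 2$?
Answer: $270$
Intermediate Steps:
$Q = -8$ ($Q = \left(-4\right) 2 = -8$)
$I{\left(V,o \right)} = 9 - \frac{-3 + o}{4 \left(4 + V\right)}$ ($I{\left(V,o \right)} = 9 - \frac{\left(o - 3\right) \frac{1}{V + 4}}{4} = 9 - \frac{\left(-3 + o\right) \frac{1}{4 + V}}{4} = 9 - \frac{\frac{1}{4 + V} \left(-3 + o\right)}{4} = 9 - \frac{-3 + o}{4 \left(4 + V\right)}$)
$N{\left(O \right)} = 54$ ($N{\left(O \right)} = 2 \frac{147 - 3 + 36 \left(-3\right)}{4 \left(4 - 3\right)} 3 = 2 \frac{147 - 3 - 108}{4 \cdot 1} \cdot 3 = 2 \cdot \frac{1}{4} \cdot 1 \cdot 36 \cdot 3 = 2 \cdot 9 \cdot 3 = 2 \cdot 27 = 54$)
$- N{\left(Q \right)} \left(2 + 3\right) \left(-3 + 2\right) = \left(-1\right) 54 \left(2 + 3\right) \left(-3 + 2\right) = - 54 \cdot 5 \left(-1\right) = \left(-54\right) \left(-5\right) = 270$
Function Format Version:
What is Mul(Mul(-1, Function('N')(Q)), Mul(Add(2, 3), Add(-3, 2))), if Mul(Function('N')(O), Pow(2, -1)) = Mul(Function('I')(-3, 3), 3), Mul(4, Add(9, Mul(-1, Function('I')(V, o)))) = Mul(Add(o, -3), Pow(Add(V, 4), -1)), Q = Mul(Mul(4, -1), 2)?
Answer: 270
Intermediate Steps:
Q = -8 (Q = Mul(-4, 2) = -8)
Function('I')(V, o) = Add(9, Mul(Rational(-1, 4), Pow(Add(4, V), -1), Add(-3, o))) (Function('I')(V, o) = Add(9, Mul(Rational(-1, 4), Mul(Add(o, -3), Pow(Add(V, 4), -1)))) = Add(9, Mul(Rational(-1, 4), Mul(Add(-3, o), Pow(Add(4, V), -1)))) = Add(9, Mul(Rational(-1, 4), Mul(Pow(Add(4, V), -1), Add(-3, o)))) = Add(9, Mul(Rational(-1, 4), Pow(Add(4, V), -1), Add(-3, o))))
Function('N')(O) = 54 (Function('N')(O) = Mul(2, Mul(Mul(Rational(1, 4), Pow(Add(4, -3), -1), Add(147, Mul(-1, 3), Mul(36, -3))), 3)) = Mul(2, Mul(Mul(Rational(1, 4), Pow(1, -1), Add(147, -3, -108)), 3)) = Mul(2, Mul(Mul(Rational(1, 4), 1, 36), 3)) = Mul(2, Mul(9, 3)) = Mul(2, 27) = 54)
Mul(Mul(-1, Function('N')(Q)), Mul(Add(2, 3), Add(-3, 2))) = Mul(Mul(-1, 54), Mul(Add(2, 3), Add(-3, 2))) = Mul(-54, Mul(5, -1)) = Mul(-54, -5) = 270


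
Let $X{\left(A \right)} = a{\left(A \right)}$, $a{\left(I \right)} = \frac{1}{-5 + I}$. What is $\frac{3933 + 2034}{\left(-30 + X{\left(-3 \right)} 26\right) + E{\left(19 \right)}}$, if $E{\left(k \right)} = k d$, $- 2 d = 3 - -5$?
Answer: $- \frac{23868}{437} \approx -54.618$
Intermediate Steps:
$X{\left(A \right)} = \frac{1}{-5 + A}$
$d = -4$ ($d = - \frac{3 - -5}{2} = - \frac{3 + 5}{2} = \left(- \frac{1}{2}\right) 8 = -4$)
$E{\left(k \right)} = - 4 k$ ($E{\left(k \right)} = k \left(-4\right) = - 4 k$)
$\frac{3933 + 2034}{\left(-30 + X{\left(-3 \right)} 26\right) + E{\left(19 \right)}} = \frac{3933 + 2034}{\left(-30 + \frac{1}{-5 - 3} \cdot 26\right) - 76} = \frac{5967}{\left(-30 + \frac{1}{-8} \cdot 26\right) - 76} = \frac{5967}{\left(-30 - \frac{13}{4}\right) - 76} = \frac{5967}{- \frac{133}{4} - 76} = \frac{5967}{- \frac{437}{4}} = 5967 \left(- \frac{4}{437}\right) = - \frac{23868}{437}$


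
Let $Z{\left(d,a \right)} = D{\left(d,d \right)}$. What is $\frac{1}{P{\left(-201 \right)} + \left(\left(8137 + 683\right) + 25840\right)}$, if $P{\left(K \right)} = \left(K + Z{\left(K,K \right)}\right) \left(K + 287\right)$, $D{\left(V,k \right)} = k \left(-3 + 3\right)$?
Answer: $\frac{1}{17374} \approx 5.7557 \cdot 10^{-5}$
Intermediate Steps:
$D{\left(V,k \right)} = 0$ ($D{\left(V,k \right)} = k 0 = 0$)
$Z{\left(d,a \right)} = 0$
$P{\left(K \right)} = K \left(287 + K\right)$ ($P{\left(K \right)} = \left(K + 0\right) \left(K + 287\right) = K \left(287 + K\right)$)
$\frac{1}{P{\left(-201 \right)} + \left(\left(8137 + 683\right) + 25840\right)} = \frac{1}{- 201 \left(287 - 201\right) + \left(\left(8137 + 683\right) + 25840\right)} = \frac{1}{\left(-201\right) 86 + \left(8820 + 25840\right)} = \frac{1}{-17286 + 34660} = \frac{1}{17374}$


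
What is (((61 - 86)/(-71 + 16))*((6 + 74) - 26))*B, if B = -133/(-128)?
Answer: 17955/704 ≈ 25.504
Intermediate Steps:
B = 133/128 (B = -133*(-1/128) = 133/128 ≈ 1.0391)
(((61 - 86)/(-71 + 16))*((6 + 74) - 26))*B = (((61 - 86)/(-71 + 16))*((6 + 74) - 26))*(133/128) = ((-25/(-55))*(80 - 26))*(133/128) = (-25*(-1/55)*54)*(133/128) = ((5/11)*54)*(133/128) = (270/11)*(133/128) = 17955/704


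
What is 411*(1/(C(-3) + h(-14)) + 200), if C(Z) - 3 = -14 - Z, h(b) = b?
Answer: 1807989/22 ≈ 82181.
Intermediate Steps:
C(Z) = -11 - Z (C(Z) = 3 + (-14 - Z) = -11 - Z)
411*(1/(C(-3) + h(-14)) + 200) = 411*(1/((-11 - 1*(-3)) - 14) + 200) = 411*(1/((-11 + 3) - 14) + 200) = 411*(1/(-8 - 14) + 200) = 411*(1/(-22) + 200) = 411*(-1/22 + 200) = 411*(4399/22) = 1807989/22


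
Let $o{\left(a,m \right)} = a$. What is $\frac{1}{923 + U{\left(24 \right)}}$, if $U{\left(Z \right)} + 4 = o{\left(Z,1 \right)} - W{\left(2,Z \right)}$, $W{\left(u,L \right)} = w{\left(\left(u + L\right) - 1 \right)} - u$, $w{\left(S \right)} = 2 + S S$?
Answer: $\frac{1}{318} \approx 0.0031447$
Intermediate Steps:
$w{\left(S \right)} = 2 + S^{2}$
$W{\left(u,L \right)} = 2 + \left(-1 + L + u\right)^{2} - u$ ($W{\left(u,L \right)} = \left(2 + \left(\left(u + L\right) - 1\right)^{2}\right) - u = \left(2 + \left(\left(L + u\right) - 1\right)^{2}\right) - u = \left(2 + \left(-1 + L + u\right)^{2}\right) - u = 2 + \left(-1 + L + u\right)^{2} - u$)
$U{\left(Z \right)} = -4 + Z - \left(1 + Z\right)^{2}$ ($U{\left(Z \right)} = -4 - \left(2 - 2 + \left(-1 + Z + 2\right)^{2} - Z\right) = -4 + \left(Z - \left(2 + \left(1 + Z\right)^{2} - 2\right)\right) = -4 + \left(Z - \left(1 + Z\right)^{2}\right) = -4 + Z - \left(1 + Z\right)^{2}$)
$\frac{1}{923 + U{\left(24 \right)}} = \frac{1}{923 - \left(-20 + \left(1 + 24\right)^{2}\right)} = \frac{1}{923 - 605} = \frac{1}{318}$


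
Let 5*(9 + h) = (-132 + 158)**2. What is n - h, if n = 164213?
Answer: 820434/5 ≈ 1.6409e+5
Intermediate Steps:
h = 631/5 (h = -9 + (-132 + 158)**2/5 = -9 + (1/5)*26**2 = -9 + (1/5)*676 = -9 + 676/5 = 631/5 ≈ 126.20)
n - h = 164213 - 1*631/5 = 164213 - 631/5 = 820434/5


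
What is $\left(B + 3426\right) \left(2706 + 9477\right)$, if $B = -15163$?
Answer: $-142991871$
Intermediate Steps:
$\left(B + 3426\right) \left(2706 + 9477\right) = \left(-15163 + 3426\right) \left(2706 + 9477\right) = \left(-11737\right) 12183 = -142991871$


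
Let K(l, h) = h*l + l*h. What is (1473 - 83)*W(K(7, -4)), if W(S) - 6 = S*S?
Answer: 4367380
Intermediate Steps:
K(l, h) = 2*h*l (K(l, h) = h*l + h*l = 2*h*l)
W(S) = 6 + S**2 (W(S) = 6 + S*S = 6 + S**2)
(1473 - 83)*W(K(7, -4)) = (1473 - 83)*(6 + (2*(-4)*7)**2) = 1390*(6 + (-56)**2) = 1390*(6 + 3136) = 1390*3142 = 4367380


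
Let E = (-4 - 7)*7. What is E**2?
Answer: 5929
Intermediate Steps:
E = -77 (E = -11*7 = -77)
E**2 = (-77)**2 = 5929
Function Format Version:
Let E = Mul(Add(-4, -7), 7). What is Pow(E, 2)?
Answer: 5929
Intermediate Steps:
E = -77 (E = Mul(-11, 7) = -77)
Pow(E, 2) = Pow(-77, 2) = 5929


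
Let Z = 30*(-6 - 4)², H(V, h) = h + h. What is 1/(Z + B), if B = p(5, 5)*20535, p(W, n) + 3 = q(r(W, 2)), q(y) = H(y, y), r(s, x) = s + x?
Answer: 1/228885 ≈ 4.3690e-6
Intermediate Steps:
H(V, h) = 2*h
q(y) = 2*y
p(W, n) = 1 + 2*W (p(W, n) = -3 + 2*(W + 2) = -3 + 2*(2 + W) = -3 + (4 + 2*W) = 1 + 2*W)
B = 225885 (B = (1 + 2*5)*20535 = (1 + 10)*20535 = 11*20535 = 225885)
Z = 3000 (Z = 30*(-10)² = 30*100 = 3000)
1/(Z + B) = 1/(3000 + 225885) = 1/228885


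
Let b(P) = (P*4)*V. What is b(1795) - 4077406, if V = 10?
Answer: -4005606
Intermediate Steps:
b(P) = 40*P (b(P) = (P*4)*10 = (4*P)*10 = 40*P)
b(1795) - 4077406 = 40*1795 - 4077406 = 71800 - 4077406 = -4005606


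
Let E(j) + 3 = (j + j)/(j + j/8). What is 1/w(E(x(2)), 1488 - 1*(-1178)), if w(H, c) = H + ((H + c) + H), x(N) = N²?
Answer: 3/7987 ≈ 0.00037561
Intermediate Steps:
E(j) = -11/9 (E(j) = -3 + (j + j)/(j + j/8) = -3 + (2*j)/(j + j*(⅛)) = -3 + (2*j)/(j + j/8) = -3 + (2*j)/((9*j/8)) = -3 + (2*j)*(8/(9*j)) = -3 + 16/9 = -11/9)
w(H, c) = c + 3*H (w(H, c) = H + (c + 2*H) = c + 3*H)
1/w(E(x(2)), 1488 - 1*(-1178)) = 1/((1488 - 1*(-1178)) + 3*(-11/9)) = 1/((1488 + 1178) - 11/3) = 1/(2666 - 11/3) = 1/(7987/3) = 3/7987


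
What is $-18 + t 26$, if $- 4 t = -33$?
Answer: $\frac{393}{2} \approx 196.5$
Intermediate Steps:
$t = \frac{33}{4}$ ($t = \left(- \frac{1}{4}\right) \left(-33\right) = \frac{33}{4} \approx 8.25$)
$-18 + t 26 = -18 + \frac{33}{4} \cdot 26 = -18 + \frac{429}{2} = \frac{393}{2}$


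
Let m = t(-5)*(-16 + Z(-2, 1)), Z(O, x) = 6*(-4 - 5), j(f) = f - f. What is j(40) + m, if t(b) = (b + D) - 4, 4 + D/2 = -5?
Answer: 1890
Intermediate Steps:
D = -18 (D = -8 + 2*(-5) = -8 - 10 = -18)
j(f) = 0
t(b) = -22 + b (t(b) = (b - 18) - 4 = (-18 + b) - 4 = -22 + b)
Z(O, x) = -54 (Z(O, x) = 6*(-9) = -54)
m = 1890 (m = (-22 - 5)*(-16 - 54) = -27*(-70) = 1890)
j(40) + m = 0 + 1890 = 1890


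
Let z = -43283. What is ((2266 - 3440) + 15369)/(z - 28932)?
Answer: -2839/14443 ≈ -0.19657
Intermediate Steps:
((2266 - 3440) + 15369)/(z - 28932) = ((2266 - 3440) + 15369)/(-43283 - 28932) = (-1174 + 15369)/(-72215) = 14195*(-1/72215) = -2839/14443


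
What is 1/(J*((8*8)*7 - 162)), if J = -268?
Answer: -1/76648 ≈ -1.3047e-5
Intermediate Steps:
1/(J*((8*8)*7 - 162)) = 1/(-268*((8*8)*7 - 162)) = 1/(-268*(64*7 - 162)) = 1/(-268*(448 - 162)) = 1/(-268*286) = 1/(-76648) = -1/76648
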